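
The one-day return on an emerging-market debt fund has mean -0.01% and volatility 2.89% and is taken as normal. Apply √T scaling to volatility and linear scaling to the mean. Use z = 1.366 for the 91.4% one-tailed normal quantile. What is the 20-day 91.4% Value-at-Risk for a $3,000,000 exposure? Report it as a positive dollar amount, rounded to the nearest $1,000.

σ_{20d} = 2.89% × √20 = 12.924%; μ_{20d} = 20 × -0.01% = -0.200%.
VaR = −(-0.200%) + 1.366 × 12.924% = 17.854%.
On $3,000,000: 0.17854 × $3,000,000 = $535,620.

$536,000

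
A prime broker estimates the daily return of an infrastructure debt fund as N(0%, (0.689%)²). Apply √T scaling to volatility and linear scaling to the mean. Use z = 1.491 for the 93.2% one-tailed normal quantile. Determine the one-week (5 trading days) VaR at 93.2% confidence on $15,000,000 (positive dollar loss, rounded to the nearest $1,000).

σ_{5d} = 0.689% × √5 = 1.541%.
VaR = 1.491 × 1.541% = 2.298%.
On $15,000,000: 0.02298 × $15,000,000 = $344,700.

$345,000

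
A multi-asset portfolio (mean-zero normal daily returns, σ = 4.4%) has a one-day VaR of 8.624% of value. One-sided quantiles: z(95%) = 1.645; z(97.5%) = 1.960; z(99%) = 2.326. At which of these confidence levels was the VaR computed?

97.5%

Implied z = VaR/σ = 8.624 / 4.4 = 1.960.
This matches z(97.5%) = 1.960.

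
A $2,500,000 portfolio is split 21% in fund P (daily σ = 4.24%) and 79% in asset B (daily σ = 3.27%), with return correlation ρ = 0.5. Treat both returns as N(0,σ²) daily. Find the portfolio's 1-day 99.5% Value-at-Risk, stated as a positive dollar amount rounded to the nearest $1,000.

σ_p² = 0.21²·4.24² + 0.79²·3.27² + 2·0.5·0.21·0.79·4.24·3.27 = 9.7664 (%²).
σ_p = √9.7664 = 3.125%.
At 99.5%, z = 2.576.
VaR = 2.576 × 3.125% = 8.050%; on $2,500,000 that is $201,250.

$201,000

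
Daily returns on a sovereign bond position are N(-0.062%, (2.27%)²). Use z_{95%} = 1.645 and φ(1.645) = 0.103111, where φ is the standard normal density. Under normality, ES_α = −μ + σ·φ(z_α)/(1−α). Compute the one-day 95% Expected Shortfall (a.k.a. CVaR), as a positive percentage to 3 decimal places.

4.743%

Tail multiplier: φ(z)/(1−α) = 0.103111 / 0.05 = 2.062.
ES = −(-0.062%) + 2.27% × 2.062 = 4.743%.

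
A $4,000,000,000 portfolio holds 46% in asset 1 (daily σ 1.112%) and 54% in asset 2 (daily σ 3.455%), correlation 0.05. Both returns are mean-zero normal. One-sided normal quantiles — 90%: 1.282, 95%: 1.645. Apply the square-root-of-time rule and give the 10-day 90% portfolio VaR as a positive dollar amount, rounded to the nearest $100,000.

$317,700,000

σ_p = √(0.46²·1.112² + 0.54²·3.455² + 2·0.05·0.46·0.54·1.112·3.455) = 1.959%.
σ_{10d} = 1.959% × √10 = 6.195%.
VaR = 1.282 × 6.195% = 7.942%; on $4,000,000,000 that is $317,680,000.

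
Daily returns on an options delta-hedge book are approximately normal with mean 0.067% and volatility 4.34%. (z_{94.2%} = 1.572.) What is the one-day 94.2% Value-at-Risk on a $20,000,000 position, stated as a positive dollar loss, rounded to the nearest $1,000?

VaR = −μ + z·σ = −(0.067%) + 1.572 × 4.34% = 6.755%.
On $20,000,000: 0.06755 × $20,000,000 = $1,351,000.

$1,351,000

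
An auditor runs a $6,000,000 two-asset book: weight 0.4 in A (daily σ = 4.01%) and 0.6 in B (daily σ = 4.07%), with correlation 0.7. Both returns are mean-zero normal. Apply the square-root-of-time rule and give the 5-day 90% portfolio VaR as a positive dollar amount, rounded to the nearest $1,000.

$644,000

σ_p = √(0.4²·4.01² + 0.6²·4.07² + 2·0.7·0.4·0.6·4.01·4.07) = 3.744%.
σ_{5d} = 3.744% × √5 = 8.372%.
z(90%) = 1.282.
VaR = 1.282 × 8.372% = 10.733%; on $6,000,000 that is $643,980.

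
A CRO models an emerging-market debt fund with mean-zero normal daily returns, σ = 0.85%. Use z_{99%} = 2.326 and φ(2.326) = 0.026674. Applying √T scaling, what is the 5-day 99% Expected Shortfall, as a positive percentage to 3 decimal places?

5.070%

σ_{5d} = 0.85% × √5 = 1.901%.
ES multiplier = φ(z)/(1−α) = 0.026674/0.01 = 2.667.
ES = 1.901% × 2.667 = 5.070%.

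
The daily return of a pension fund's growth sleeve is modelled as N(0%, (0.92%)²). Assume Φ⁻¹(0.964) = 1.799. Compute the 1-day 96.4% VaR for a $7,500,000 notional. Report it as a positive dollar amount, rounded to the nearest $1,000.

$124,000

VaR = z·σ = 1.799 × 0.92% = 1.655%.
On $7,500,000: 0.01655 × $7,500,000 = $124,125.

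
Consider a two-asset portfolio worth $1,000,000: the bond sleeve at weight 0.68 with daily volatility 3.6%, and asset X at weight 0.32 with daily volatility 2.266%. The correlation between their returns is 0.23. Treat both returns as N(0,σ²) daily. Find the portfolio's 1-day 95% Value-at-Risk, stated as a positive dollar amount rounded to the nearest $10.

σ_p² = 0.68²·3.6² + 0.32²·2.266² + 2·0.23·0.68·0.32·3.6·2.266 = 7.3350 (%²).
σ_p = √7.3350 = 2.708%.
At 95%, z = 1.645.
VaR = 1.645 × 2.708% = 4.455%; on $1,000,000 that is $44,550.

$44,550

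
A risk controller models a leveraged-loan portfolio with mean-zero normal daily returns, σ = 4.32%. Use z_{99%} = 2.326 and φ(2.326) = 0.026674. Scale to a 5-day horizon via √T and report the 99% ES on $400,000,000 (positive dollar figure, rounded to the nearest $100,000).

σ_{5d} = 4.32% × √5 = 9.660%.
ES multiplier = φ(z)/(1−α) = 0.026674/0.01 = 2.667.
ES = 9.660% × 2.667 = 25.763%; on $400,000,000: $103,052,000.

$103,100,000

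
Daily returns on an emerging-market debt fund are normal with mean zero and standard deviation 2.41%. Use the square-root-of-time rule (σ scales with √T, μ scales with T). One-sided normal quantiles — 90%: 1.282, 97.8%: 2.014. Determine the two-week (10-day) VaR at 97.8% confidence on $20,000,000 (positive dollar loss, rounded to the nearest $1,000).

σ_{10d} = 2.41% × √10 = 7.621%.
VaR = 2.014 × 7.621% = 15.349%.
On $20,000,000: 0.15349 × $20,000,000 = $3,069,800.

$3,070,000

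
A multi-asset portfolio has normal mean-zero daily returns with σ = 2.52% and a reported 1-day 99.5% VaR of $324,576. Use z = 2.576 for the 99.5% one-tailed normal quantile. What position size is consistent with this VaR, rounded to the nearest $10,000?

VaR as a fraction of value: z·σ = 2.576 × 2.52% = 6.49152%.
Position = $324,576 / 0.0649152 = $5,000,000.

$5,000,000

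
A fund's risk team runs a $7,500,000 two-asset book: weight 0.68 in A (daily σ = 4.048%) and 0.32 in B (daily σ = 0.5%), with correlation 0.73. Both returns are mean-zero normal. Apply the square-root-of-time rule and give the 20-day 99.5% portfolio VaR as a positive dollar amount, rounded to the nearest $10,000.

$2,480,000

σ_p = √(0.68²·4.048² + 0.32²·0.5² + 2·0.73·0.68·0.32·4.048·0.5) = 2.872%.
σ_{20d} = 2.872% × √20 = 12.844%.
z(99.5%) = 2.576.
VaR = 2.576 × 12.844% = 33.086%; on $7,500,000 that is $2,481,450.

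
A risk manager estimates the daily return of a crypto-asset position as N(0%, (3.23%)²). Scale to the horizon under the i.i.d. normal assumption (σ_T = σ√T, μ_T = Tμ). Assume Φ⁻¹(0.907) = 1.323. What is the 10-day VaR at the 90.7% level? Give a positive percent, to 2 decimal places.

σ_{10d} = 3.23% × √10 = 10.214%.
VaR = 1.323 × 10.214% = 13.513%.

13.51%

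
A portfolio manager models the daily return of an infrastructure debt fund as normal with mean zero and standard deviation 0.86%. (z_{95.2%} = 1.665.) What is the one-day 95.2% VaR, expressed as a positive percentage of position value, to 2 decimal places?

1.43%

VaR = z·σ = 1.665 × 0.86% = 1.432%.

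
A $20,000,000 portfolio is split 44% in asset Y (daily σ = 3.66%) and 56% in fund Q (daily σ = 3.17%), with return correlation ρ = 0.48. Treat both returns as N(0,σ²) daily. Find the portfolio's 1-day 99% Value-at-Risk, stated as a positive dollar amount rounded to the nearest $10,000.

σ_p² = 0.44²·3.66² + 0.56²·3.17² + 2·0.48·0.44·0.56·3.66·3.17 = 8.4892 (%²).
σ_p = √8.4892 = 2.914%.
At 99%, z = 2.326.
VaR = 2.326 × 2.914% = 6.778%; on $20,000,000 that is $1,355,600.

$1,360,000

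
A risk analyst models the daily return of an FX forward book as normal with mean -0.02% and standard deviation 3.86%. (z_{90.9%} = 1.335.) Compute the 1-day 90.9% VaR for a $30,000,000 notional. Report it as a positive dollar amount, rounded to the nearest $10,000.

$1,550,000

VaR = −μ + z·σ = −(-0.02%) + 1.335 × 3.86% = 5.173%.
On $30,000,000: 0.05173 × $30,000,000 = $1,551,900.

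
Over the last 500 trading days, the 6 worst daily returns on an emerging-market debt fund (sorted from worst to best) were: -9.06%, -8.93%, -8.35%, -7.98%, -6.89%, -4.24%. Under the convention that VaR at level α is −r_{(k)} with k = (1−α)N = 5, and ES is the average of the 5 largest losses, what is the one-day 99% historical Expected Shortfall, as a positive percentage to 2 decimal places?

The 5 worst returns sum to -41.21%.
ES = −(-41.21%) / 5 = 8.242% ≈ 8.24%.

8.24%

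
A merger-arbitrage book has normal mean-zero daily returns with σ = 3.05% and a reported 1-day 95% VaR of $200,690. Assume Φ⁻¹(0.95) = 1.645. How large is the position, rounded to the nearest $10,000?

VaR as a fraction of value: z·σ = 1.645 × 3.05% = 5.01725%.
Position = $200,690 / 0.0501725 = $4,000,000.

$4,000,000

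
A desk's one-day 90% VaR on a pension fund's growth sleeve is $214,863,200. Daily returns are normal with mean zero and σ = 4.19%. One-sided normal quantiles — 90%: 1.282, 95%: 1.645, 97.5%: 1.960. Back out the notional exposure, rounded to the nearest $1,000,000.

VaR as a fraction of value: z·σ = 1.282 × 4.19% = 5.37158%.
Position = $214,863,200 / 0.0537158 = $4,000,000,000.

$4,000,000,000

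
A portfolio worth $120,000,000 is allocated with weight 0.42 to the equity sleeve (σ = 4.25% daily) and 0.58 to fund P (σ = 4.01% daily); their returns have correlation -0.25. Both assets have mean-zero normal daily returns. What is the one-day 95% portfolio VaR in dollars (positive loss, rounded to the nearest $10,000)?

σ_p² = 0.42²·4.25² + 0.58²·4.01² + 2·-0.25·0.42·0.58·4.25·4.01 = 6.5198 (%²).
σ_p = √6.5198 = 2.553%.
At 95%, z = 1.645.
VaR = 1.645 × 2.553% = 4.200%; on $120,000,000 that is $5,040,000.

$5,040,000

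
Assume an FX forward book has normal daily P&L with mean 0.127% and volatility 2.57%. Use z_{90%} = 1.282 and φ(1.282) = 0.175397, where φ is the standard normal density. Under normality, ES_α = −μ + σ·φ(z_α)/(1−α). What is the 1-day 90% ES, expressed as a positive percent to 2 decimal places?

4.38%

Tail multiplier: φ(z)/(1−α) = 0.175397 / 0.1 = 1.754.
ES = −(0.127%) + 2.57% × 1.754 = 4.381%.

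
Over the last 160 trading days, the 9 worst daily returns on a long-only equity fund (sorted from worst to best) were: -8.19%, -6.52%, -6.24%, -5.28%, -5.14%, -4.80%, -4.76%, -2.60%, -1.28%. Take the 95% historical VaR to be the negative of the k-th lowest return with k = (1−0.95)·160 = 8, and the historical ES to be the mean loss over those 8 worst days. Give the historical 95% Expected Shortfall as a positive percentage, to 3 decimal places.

5.441%

The 8 worst returns sum to -43.53%.
ES = −(-43.53%) / 8 = 5.44125% ≈ 5.441%.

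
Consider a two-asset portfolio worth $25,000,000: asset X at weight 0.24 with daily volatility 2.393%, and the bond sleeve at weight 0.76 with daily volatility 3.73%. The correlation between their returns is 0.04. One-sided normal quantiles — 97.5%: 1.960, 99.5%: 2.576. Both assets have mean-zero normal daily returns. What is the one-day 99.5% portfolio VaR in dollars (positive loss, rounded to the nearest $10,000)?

σ_p² = 0.24²·2.393² + 0.76²·3.73² + 2·0.04·0.24·0.76·2.393·3.73 = 8.4962 (%²).
σ_p = √8.4962 = 2.915%.
VaR = 2.576 × 2.915% = 7.509%; on $25,000,000 that is $1,877,250.

$1,880,000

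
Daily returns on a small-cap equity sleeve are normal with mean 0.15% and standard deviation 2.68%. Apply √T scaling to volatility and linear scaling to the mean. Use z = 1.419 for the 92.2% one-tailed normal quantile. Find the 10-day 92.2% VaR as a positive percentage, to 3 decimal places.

σ_{10d} = 2.68% × √10 = 8.475%; μ_{10d} = 10 × 0.15% = 1.500%.
VaR = −(1.500%) + 1.419 × 8.475% = 10.526%.

10.526%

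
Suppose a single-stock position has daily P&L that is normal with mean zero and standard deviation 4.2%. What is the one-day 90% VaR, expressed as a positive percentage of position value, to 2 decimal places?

At 90% one-sided, z = 1.282.
VaR = z·σ = 1.282 × 4.2% = 5.384%.

5.38%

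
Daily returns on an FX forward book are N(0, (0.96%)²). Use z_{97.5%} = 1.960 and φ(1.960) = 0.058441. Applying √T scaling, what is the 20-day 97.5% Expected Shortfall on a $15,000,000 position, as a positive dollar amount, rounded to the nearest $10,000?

σ_{20d} = 0.96% × √20 = 4.293%.
ES multiplier = φ(z)/(1−α) = 0.058441/0.025 = 2.338.
ES = 4.293% × 2.338 = 10.037%; on $15,000,000: $1,505,550.

$1,510,000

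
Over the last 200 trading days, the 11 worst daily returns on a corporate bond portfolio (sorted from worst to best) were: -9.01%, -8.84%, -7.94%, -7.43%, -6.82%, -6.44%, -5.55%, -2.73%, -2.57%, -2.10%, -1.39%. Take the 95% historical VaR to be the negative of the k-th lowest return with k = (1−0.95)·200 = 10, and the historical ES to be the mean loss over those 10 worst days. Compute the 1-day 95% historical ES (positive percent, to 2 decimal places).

5.94%

The 10 worst returns sum to -59.43%.
ES = −(-59.43%) / 10 = 5.943% ≈ 5.94%.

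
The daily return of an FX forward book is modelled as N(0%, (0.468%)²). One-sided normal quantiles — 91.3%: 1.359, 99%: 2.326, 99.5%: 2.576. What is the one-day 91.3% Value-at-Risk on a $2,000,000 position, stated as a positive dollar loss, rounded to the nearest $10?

VaR = z·σ = 1.359 × 0.468% = 0.636%.
On $2,000,000: 0.00636 × $2,000,000 = $12,720.

$12,720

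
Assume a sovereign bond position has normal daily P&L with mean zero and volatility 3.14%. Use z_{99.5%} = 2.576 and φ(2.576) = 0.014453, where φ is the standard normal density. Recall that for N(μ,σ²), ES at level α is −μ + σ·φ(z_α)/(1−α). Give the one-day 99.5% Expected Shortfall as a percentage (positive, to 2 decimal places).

9.08%

Tail multiplier: φ(z)/(1−α) = 0.014453 / 0.005 = 2.891.
ES = 3.14% × 2.891 = 9.078%.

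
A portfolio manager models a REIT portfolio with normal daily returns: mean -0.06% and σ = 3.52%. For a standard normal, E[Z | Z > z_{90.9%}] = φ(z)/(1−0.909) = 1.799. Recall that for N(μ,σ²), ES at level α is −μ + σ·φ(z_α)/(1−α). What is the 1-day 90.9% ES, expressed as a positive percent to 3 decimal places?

6.392%

ES = −(-0.06%) + 3.52% × 1.799 = 6.392%.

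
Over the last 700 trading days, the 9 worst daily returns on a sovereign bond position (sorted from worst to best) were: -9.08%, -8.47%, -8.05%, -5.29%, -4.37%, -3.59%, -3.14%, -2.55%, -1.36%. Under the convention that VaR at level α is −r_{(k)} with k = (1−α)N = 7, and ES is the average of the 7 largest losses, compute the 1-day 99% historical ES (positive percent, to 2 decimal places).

6.00%

The 7 worst returns sum to -41.99%.
ES = −(-41.99%) / 7 = 5.9985…% ≈ 6.00%.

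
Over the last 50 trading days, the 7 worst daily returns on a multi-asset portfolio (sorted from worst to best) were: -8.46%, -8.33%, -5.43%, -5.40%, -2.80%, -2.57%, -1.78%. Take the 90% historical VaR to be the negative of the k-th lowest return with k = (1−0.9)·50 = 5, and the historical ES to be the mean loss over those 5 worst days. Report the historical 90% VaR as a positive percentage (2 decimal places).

2.80%

k = 5; the 5th lowest return is -2.80%, so VaR = 2.80%.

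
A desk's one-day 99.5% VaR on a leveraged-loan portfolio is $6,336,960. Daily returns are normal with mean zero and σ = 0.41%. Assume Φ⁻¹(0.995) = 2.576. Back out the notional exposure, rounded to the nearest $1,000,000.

VaR as a fraction of value: z·σ = 2.576 × 0.41% = 1.05616%.
Position = $6,336,960 / 0.0105616 = $600,000,000.

$600,000,000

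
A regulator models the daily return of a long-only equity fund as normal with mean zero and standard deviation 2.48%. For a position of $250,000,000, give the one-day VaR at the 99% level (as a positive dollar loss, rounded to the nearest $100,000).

$14,400,000

At 99% one-sided, z = 2.326.
VaR = z·σ = 2.326 × 2.48% = 5.768%.
On $250,000,000: 0.05768 × $250,000,000 = $14,420,000.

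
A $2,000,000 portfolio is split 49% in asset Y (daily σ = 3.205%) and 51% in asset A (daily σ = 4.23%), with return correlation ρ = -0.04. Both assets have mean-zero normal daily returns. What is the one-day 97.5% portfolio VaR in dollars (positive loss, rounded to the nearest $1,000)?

σ_p² = 0.49²·3.205² + 0.51²·4.23² + 2·-0.04·0.49·0.51·3.205·4.23 = 6.8492 (%²).
σ_p = √6.8492 = 2.617%.
At 97.5%, z = 1.960.
VaR = 1.960 × 2.617% = 5.129%; on $2,000,000 that is $102,580.

$103,000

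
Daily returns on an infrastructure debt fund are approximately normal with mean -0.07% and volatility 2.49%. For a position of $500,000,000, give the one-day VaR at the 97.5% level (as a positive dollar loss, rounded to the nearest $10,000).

At 97.5% one-sided, z = 1.960.
VaR = −μ + z·σ = −(-0.07%) + 1.960 × 2.49% = 4.950%.
On $500,000,000: 0.04950 × $500,000,000 = $24,750,000.

$24,750,000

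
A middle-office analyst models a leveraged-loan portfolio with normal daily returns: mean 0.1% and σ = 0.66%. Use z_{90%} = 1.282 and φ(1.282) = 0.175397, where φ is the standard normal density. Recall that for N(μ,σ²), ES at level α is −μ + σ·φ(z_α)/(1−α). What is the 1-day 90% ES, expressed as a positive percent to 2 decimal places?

Tail multiplier: φ(z)/(1−α) = 0.175397 / 0.1 = 1.754.
ES = −(0.1%) + 0.66% × 1.754 = 1.058%.

1.06%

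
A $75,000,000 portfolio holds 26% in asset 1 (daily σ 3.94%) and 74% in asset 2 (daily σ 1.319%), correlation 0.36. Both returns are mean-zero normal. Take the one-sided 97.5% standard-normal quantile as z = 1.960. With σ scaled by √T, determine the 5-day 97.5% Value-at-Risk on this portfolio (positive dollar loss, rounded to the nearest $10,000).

$5,420,000

σ_p = √(0.26²·3.94² + 0.74²·1.319² + 2·0.36·0.26·0.74·3.94·1.319) = 1.650%.
σ_{5d} = 1.650% × √5 = 3.690%.
VaR = 1.960 × 3.690% = 7.232%; on $75,000,000 that is $5,424,000.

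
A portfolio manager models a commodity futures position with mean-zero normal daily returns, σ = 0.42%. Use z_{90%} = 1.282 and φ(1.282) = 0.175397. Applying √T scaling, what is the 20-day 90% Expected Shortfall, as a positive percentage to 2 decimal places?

3.29%

σ_{20d} = 0.42% × √20 = 1.878%.
ES multiplier = φ(z)/(1−α) = 0.175397/0.1 = 1.754.
ES = 1.878% × 1.754 = 3.294%.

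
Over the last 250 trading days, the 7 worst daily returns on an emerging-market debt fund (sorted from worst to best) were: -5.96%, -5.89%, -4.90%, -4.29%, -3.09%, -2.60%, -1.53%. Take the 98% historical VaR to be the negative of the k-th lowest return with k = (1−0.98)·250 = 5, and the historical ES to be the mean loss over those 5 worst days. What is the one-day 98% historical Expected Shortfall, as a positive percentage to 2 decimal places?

4.83%

The 5 worst returns sum to -24.13%.
ES = −(-24.13%) / 5 = 4.826% ≈ 4.83%.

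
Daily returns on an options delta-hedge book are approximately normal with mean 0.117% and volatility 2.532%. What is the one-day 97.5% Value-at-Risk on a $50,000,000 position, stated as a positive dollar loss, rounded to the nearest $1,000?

At 97.5% one-sided, z = 1.960.
VaR = −μ + z·σ = −(0.117%) + 1.960 × 2.532% = 4.846%.
On $50,000,000: 0.04846 × $50,000,000 = $2,423,000.

$2,423,000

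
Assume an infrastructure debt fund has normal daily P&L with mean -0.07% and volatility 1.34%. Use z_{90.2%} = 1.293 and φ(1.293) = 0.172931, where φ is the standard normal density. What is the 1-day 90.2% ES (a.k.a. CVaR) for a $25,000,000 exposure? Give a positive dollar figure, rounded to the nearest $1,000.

Tail multiplier: φ(z)/(1−α) = 0.172931 / 0.098 = 1.765.
ES = −(-0.07%) + 1.34% × 1.765 = 2.435%.
On $25,000,000: 0.02435 × $25,000,000 = $608,750.

$609,000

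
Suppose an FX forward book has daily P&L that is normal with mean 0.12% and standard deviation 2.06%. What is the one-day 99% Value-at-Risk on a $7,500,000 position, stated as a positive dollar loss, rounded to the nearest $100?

At 99% one-sided, z = 2.326.
VaR = −μ + z·σ = −(0.12%) + 2.326 × 2.06% = 4.672%.
On $7,500,000: 0.04672 × $7,500,000 = $350,400.

$350,400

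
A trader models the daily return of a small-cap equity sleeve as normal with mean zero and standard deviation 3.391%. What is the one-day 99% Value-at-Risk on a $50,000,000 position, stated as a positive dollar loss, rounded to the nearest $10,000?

$3,940,000

At 99% one-sided, z = 2.326.
VaR = z·σ = 2.326 × 3.391% = 7.887%.
On $50,000,000: 0.07887 × $50,000,000 = $3,943,500.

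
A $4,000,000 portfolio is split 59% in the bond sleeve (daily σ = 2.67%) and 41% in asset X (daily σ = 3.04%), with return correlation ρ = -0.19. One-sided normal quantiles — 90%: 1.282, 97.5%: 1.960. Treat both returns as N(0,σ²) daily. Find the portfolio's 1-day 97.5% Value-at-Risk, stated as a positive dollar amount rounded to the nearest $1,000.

$142,000

σ_p² = 0.59²·2.67² + 0.41²·3.04² + 2·-0.19·0.59·0.41·2.67·3.04 = 3.2890 (%²).
σ_p = √3.2890 = 1.814%.
VaR = 1.960 × 1.814% = 3.555%; on $4,000,000 that is $142,200.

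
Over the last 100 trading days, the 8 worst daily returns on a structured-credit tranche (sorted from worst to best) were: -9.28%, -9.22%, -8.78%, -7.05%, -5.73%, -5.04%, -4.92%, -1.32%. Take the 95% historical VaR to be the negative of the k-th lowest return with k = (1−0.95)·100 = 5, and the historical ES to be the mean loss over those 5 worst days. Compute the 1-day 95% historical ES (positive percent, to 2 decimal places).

8.01%

The 5 worst returns sum to -40.06%.
ES = −(-40.06%) / 5 = 8.012% ≈ 8.01%.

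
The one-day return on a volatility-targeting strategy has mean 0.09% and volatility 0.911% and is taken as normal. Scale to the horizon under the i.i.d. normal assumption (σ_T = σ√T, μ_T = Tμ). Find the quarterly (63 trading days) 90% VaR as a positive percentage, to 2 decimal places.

3.60%

At 90%, z = 1.282.
σ_{63d} = 0.911% × √63 = 7.231%; μ_{63d} = 63 × 0.09% = 5.670%.
VaR = −(5.670%) + 1.282 × 7.231% = 3.600%.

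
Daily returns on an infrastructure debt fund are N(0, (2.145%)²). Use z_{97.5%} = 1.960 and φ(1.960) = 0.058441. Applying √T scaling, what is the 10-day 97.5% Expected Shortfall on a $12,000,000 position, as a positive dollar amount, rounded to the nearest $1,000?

σ_{10d} = 2.145% × √10 = 6.783%.
ES multiplier = φ(z)/(1−α) = 0.058441/0.025 = 2.338.
ES = 6.783% × 2.338 = 15.859%; on $12,000,000: $1,903,080.

$1,903,000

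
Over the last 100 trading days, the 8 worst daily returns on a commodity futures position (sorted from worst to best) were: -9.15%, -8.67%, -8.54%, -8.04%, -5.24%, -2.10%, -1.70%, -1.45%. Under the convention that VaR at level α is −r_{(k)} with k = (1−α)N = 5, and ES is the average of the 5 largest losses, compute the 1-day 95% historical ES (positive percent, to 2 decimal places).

7.93%

The 5 worst returns sum to -39.64%.
ES = −(-39.64%) / 5 = 7.928% ≈ 7.93%.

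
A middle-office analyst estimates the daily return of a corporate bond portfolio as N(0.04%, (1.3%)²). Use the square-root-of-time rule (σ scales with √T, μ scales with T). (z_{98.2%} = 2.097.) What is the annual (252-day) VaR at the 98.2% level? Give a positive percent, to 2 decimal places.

33.20%

σ_{252d} = 1.3% × √252 = 20.637%; μ_{252d} = 252 × 0.04% = 10.080%.
VaR = −(10.080%) + 2.097 × 20.637% = 33.196%.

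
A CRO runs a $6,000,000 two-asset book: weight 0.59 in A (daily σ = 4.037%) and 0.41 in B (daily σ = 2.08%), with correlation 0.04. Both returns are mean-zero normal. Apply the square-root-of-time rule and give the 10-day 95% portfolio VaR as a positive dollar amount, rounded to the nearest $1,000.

$800,000

σ_p = √(0.59²·4.037² + 0.41²·2.08² + 2·0.04·0.59·0.41·4.037·2.08) = 2.562%.
σ_{10d} = 2.562% × √10 = 8.102%.
z(95%) = 1.645.
VaR = 1.645 × 8.102% = 13.328%; on $6,000,000 that is $799,680.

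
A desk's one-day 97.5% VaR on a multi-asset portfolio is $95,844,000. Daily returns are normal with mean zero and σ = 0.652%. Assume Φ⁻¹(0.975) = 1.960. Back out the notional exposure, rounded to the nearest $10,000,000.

VaR as a fraction of value: z·σ = 1.960 × 0.652% = 1.27792%.
Position = $95,844,000 / 0.0127792 = $7,500,000,000.

$7,500,000,000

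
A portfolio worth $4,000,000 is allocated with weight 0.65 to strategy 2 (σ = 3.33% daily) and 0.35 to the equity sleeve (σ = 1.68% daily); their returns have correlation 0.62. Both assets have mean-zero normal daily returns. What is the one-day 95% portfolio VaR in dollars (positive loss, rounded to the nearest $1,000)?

σ_p² = 0.65²·3.33² + 0.35²·1.68² + 2·0.62·0.65·0.35·3.33·1.68 = 6.6090 (%²).
σ_p = √6.6090 = 2.571%.
At 95%, z = 1.645.
VaR = 1.645 × 2.571% = 4.229%; on $4,000,000 that is $169,160.

$169,000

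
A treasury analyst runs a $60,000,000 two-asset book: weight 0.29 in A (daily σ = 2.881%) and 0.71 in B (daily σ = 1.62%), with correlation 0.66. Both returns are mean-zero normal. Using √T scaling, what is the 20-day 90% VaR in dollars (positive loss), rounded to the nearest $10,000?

σ_p = √(0.29²·2.881² + 0.71²·1.62² + 2·0.66·0.29·0.71·2.881·1.62) = 1.814%.
σ_{20d} = 1.814% × √20 = 8.112%.
z(90%) = 1.282.
VaR = 1.282 × 8.112% = 10.400%; on $60,000,000 that is $6,240,000.

$6,240,000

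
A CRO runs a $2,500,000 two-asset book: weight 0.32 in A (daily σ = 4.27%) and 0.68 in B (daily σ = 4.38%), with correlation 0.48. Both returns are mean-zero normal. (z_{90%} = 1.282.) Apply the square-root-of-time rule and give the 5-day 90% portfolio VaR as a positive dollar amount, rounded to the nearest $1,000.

σ_p = √(0.32²·4.27² + 0.68²·4.38² + 2·0.48·0.32·0.68·4.27·4.38) = 3.827%.
σ_{5d} = 3.827% × √5 = 8.557%.
VaR = 1.282 × 8.557% = 10.970%; on $2,500,000 that is $274,250.

$274,000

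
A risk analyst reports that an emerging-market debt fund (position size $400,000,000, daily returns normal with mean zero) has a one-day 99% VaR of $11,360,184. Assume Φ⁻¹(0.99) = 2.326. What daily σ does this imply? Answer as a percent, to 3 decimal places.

1.221%

VaR as a fraction: $11,360,184 / $400,000,000 = 2.840%.
σ = VaR / z = 2.840% / 2.326 = 1.221%.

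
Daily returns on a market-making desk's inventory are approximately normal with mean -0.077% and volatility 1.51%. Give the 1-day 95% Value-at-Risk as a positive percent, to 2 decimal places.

At 95% one-sided, z = 1.645.
VaR = −μ + z·σ = −(-0.077%) + 1.645 × 1.51% = 2.561%.

2.56%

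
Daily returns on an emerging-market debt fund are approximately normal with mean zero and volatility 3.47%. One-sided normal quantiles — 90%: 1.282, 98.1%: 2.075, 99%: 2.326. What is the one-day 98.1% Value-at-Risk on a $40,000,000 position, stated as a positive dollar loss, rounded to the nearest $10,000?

$2,880,000

VaR = z·σ = 2.075 × 3.47% = 7.200%.
On $40,000,000: 0.07200 × $40,000,000 = $2,880,000.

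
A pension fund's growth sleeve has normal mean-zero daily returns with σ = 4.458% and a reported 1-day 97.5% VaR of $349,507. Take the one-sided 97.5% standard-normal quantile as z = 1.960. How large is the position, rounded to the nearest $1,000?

$4,000,000

VaR as a fraction of value: z·σ = 1.960 × 4.458% = 8.73768%.
Position = $349,507 / 0.0873768 = $3,999,998.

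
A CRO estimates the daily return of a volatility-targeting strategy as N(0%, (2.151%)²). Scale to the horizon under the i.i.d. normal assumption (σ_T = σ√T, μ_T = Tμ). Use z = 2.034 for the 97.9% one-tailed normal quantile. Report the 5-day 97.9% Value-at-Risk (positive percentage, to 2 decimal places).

σ_{5d} = 2.151% × √5 = 4.810%.
VaR = 2.034 × 4.810% = 9.784%.

9.78%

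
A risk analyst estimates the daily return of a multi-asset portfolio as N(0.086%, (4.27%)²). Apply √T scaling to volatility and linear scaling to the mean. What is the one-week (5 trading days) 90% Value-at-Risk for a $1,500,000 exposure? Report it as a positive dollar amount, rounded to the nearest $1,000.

$177,000

At 90%, z = 1.282.
σ_{5d} = 4.27% × √5 = 9.548%; μ_{5d} = 5 × 0.086% = 0.430%.
VaR = −(0.430%) + 1.282 × 9.548% = 11.811%.
On $1,500,000: 0.11811 × $1,500,000 = $177,165.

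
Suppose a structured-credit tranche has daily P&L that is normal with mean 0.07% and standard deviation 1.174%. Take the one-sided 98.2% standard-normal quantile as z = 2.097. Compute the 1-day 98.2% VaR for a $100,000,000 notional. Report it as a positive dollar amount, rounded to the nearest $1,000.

$2,392,000

VaR = −μ + z·σ = −(0.07%) + 2.097 × 1.174% = 2.392%.
On $100,000,000: 0.02392 × $100,000,000 = $2,392,000.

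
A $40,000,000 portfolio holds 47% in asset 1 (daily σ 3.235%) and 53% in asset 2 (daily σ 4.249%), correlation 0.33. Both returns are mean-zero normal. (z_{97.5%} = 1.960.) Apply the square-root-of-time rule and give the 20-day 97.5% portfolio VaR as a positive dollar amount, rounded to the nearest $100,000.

σ_p = √(0.47²·3.235² + 0.53²·4.249² + 2·0.33·0.47·0.53·3.235·4.249) = 3.105%.
σ_{20d} = 3.105% × √20 = 13.886%.
VaR = 1.960 × 13.886% = 27.217%; on $40,000,000 that is $10,886,800.

$10,900,000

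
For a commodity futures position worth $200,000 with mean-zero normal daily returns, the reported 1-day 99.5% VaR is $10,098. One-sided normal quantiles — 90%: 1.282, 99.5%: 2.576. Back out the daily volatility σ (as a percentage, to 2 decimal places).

VaR as a fraction: $10,098 / $200,000 = 5.049%.
σ = VaR / z = 5.049% / 2.576 = 1.960%.

1.96%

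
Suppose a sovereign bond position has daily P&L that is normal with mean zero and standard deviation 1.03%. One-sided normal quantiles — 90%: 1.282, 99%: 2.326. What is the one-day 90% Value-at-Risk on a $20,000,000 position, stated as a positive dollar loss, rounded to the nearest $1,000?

VaR = z·σ = 1.282 × 1.03% = 1.320%.
On $20,000,000: 0.01320 × $20,000,000 = $264,000.

$264,000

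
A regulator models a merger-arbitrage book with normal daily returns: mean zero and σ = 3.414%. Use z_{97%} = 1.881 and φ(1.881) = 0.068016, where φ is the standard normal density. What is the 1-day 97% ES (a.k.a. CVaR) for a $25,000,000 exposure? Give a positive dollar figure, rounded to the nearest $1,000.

$1,935,000

Tail multiplier: φ(z)/(1−α) = 0.068016 / 0.03 = 2.267.
ES = 3.414% × 2.267 = 7.740%.
On $25,000,000: 0.07740 × $25,000,000 = $1,935,000.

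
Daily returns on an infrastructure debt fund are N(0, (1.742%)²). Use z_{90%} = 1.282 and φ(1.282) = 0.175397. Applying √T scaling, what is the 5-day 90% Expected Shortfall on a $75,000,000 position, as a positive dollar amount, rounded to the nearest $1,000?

$5,124,000

σ_{5d} = 1.742% × √5 = 3.895%.
ES multiplier = φ(z)/(1−α) = 0.175397/0.1 = 1.754.
ES = 3.895% × 1.754 = 6.832%; on $75,000,000: $5,124,000.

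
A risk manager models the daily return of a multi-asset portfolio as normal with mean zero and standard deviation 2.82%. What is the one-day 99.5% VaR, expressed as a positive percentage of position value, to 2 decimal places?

7.26%

At 99.5% one-sided, z = 2.576.
VaR = z·σ = 2.576 × 2.82% = 7.264%.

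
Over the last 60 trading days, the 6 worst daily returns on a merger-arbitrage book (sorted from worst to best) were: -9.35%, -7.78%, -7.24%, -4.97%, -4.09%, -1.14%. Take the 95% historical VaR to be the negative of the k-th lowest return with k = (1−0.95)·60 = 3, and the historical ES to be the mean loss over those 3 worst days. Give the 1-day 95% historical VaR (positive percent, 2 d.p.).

k = 3; the 3rd lowest return is -7.24%, so VaR = 7.24%.

7.24%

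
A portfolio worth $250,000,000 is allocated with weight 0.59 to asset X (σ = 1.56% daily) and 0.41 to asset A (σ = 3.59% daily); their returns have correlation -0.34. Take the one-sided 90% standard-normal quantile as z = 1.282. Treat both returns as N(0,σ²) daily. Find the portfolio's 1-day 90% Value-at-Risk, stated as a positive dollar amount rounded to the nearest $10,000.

σ_p² = 0.59²·1.56² + 0.41²·3.59² + 2·-0.34·0.59·0.41·1.56·3.59 = 2.0924 (%²).
σ_p = √2.0924 = 1.447%.
VaR = 1.282 × 1.447% = 1.855%; on $250,000,000 that is $4,637,500.

$4,640,000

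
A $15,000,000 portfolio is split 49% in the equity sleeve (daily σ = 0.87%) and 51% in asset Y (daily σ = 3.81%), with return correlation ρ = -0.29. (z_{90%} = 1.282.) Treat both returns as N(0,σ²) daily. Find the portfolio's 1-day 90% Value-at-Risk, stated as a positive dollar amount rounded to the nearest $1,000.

σ_p² = 0.49²·0.87² + 0.51²·3.81² + 2·-0.29·0.49·0.51·0.87·3.81 = 3.4769 (%²).
σ_p = √3.4769 = 1.865%.
VaR = 1.282 × 1.865% = 2.391%; on $15,000,000 that is $358,650.

$359,000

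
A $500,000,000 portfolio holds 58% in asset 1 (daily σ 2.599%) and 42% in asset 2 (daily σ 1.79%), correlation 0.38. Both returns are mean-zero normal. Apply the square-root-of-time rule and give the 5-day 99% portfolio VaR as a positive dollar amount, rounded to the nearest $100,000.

$50,000,000

σ_p = √(0.58²·2.599² + 0.42²·1.79² + 2·0.38·0.58·0.42·2.599·1.79) = 1.923%.
σ_{5d} = 1.923% × √5 = 4.300%.
z(99%) = 2.326.
VaR = 2.326 × 4.300% = 10.002%; on $500,000,000 that is $50,010,000.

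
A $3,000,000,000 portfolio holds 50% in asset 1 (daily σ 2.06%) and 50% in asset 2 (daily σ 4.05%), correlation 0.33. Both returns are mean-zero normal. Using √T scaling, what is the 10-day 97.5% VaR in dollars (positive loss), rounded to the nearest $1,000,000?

$475,000,000

σ_p = √(0.5²·2.06² + 0.5²·4.05² + 2·0.33·0.5·0.5·2.06·4.05) = 2.557%.
σ_{10d} = 2.557% × √10 = 8.086%.
z(97.5%) = 1.960.
VaR = 1.960 × 8.086% = 15.849%; on $3,000,000,000 that is $475,470,000.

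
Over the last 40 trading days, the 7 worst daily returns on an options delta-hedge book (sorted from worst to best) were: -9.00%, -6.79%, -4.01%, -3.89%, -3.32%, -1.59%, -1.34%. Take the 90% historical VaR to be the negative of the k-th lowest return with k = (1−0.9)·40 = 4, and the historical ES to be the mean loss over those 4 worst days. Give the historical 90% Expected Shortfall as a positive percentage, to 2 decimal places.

The 4 worst returns sum to -23.69%.
ES = −(-23.69%) / 4 = 5.9225% ≈ 5.92%.

5.92%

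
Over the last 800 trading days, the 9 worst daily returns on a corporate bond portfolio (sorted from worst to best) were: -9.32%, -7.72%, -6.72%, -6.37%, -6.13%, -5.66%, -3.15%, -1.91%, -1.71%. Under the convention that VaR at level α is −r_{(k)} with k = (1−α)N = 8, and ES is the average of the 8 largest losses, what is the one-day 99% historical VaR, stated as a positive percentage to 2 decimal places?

k = 8; the 8th lowest return is -1.91%, so VaR = 1.91%.

1.91%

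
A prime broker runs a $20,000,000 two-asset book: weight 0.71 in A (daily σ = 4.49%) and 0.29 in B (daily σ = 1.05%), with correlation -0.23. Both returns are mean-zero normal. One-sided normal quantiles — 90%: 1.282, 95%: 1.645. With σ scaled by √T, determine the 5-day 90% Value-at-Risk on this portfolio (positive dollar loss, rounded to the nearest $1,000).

σ_p = √(0.71²·4.49² + 0.29²·1.05² + 2·-0.23·0.71·0.29·4.49·1.05) = 3.132%.
σ_{5d} = 3.132% × √5 = 7.003%.
VaR = 1.282 × 7.003% = 8.978%; on $20,000,000 that is $1,795,600.

$1,796,000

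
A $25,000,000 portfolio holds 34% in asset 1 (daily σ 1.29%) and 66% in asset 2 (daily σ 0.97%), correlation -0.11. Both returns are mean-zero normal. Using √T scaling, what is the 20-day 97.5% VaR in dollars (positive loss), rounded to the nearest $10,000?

$1,610,000

σ_p = √(0.34²·1.29² + 0.66²·0.97² + 2·-0.11·0.34·0.66·1.29·0.97) = 0.735%.
σ_{20d} = 0.735% × √20 = 3.287%.
z(97.5%) = 1.960.
VaR = 1.960 × 3.287% = 6.443%; on $25,000,000 that is $1,610,750.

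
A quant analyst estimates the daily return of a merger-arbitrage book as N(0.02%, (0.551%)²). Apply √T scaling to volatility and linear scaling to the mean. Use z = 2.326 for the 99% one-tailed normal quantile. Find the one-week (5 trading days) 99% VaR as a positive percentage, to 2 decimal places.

σ_{5d} = 0.551% × √5 = 1.232%; μ_{5d} = 5 × 0.02% = 0.100%.
VaR = −(0.100%) + 2.326 × 1.232% = 2.766%.

2.77%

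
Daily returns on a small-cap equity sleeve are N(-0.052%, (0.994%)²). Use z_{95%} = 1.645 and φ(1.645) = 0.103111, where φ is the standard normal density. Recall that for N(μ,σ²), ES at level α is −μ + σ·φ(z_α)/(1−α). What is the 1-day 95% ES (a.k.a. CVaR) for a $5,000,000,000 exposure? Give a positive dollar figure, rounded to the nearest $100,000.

$105,100,000

Tail multiplier: φ(z)/(1−α) = 0.103111 / 0.05 = 2.062.
ES = −(-0.052%) + 0.994% × 2.062 = 2.102%.
On $5,000,000,000: 0.02102 × $5,000,000,000 = $105,100,000.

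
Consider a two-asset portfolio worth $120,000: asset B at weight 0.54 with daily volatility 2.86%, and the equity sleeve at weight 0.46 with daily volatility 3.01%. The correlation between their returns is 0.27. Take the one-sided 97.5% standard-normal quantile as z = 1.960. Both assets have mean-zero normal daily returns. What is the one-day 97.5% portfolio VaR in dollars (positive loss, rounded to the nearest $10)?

$5,490

σ_p² = 0.54²·2.86² + 0.46²·3.01² + 2·0.27·0.54·0.46·2.86·3.01 = 5.4570 (%²).
σ_p = √5.4570 = 2.336%.
VaR = 1.960 × 2.336% = 4.579%; on $120,000 that is $5,495.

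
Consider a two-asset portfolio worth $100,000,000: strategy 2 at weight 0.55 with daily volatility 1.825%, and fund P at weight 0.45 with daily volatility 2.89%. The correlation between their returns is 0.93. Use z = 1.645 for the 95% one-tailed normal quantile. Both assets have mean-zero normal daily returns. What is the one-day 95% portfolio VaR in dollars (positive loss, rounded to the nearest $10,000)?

$3,720,000

σ_p² = 0.55²·1.825² + 0.45²·2.89² + 2·0.93·0.55·0.45·1.825·2.89 = 5.1268 (%²).
σ_p = √5.1268 = 2.264%.
VaR = 1.645 × 2.264% = 3.724%; on $100,000,000 that is $3,724,000.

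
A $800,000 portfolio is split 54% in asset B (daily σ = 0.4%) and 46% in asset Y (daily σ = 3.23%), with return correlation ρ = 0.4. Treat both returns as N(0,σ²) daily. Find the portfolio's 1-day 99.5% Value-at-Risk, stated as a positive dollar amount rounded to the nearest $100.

$32,700

σ_p² = 0.54²·0.4² + 0.46²·3.23² + 2·0.4·0.54·0.46·0.4·3.23 = 2.5110 (%²).
σ_p = √2.5110 = 1.585%.
At 99.5%, z = 2.576.
VaR = 2.576 × 1.585% = 4.083%; on $800,000 that is $32,664.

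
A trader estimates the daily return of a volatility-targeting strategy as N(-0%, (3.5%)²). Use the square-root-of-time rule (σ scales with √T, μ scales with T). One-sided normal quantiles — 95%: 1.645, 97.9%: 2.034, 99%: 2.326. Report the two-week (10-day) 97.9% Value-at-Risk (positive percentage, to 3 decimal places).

σ_{10d} = 3.5% × √10 = 11.068%.
VaR = 2.034 × 11.068% = 22.512%.

22.512%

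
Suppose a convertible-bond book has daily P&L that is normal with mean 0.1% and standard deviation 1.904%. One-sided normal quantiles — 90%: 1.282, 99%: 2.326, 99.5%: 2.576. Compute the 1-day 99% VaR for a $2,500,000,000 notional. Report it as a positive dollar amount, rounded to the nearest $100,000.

$108,200,000

VaR = −μ + z·σ = −(0.1%) + 2.326 × 1.904% = 4.329%.
On $2,500,000,000: 0.04329 × $2,500,000,000 = $108,225,000.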